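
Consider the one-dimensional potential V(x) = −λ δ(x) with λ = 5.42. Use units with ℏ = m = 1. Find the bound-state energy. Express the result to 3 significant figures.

The bound state is ψ(x) = √κ e^{−κ|x|}. The derivative jump ψ'(0⁺) − ψ'(0⁻) = −(2mλ/ℏ²)ψ(0) fixes κ = mλ/ℏ² = 5.420.
Then E = −ℏ²κ²/(2m) = −mλ²/(2ℏ²) = -14.69.

E = -14.7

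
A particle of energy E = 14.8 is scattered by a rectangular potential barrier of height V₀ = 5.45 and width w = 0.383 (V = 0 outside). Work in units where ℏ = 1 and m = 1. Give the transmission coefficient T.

E > V₀: inside the barrier k₂ = √(2m(E − V₀))/ℏ = 4.324, k₂w = 1.656.
Matching at both interfaces gives T⁻¹ = 1 + V₀² sin²(k₂w) / [4E(E − V₀)] = 1.053, hence T = 0.949.

T = 0.949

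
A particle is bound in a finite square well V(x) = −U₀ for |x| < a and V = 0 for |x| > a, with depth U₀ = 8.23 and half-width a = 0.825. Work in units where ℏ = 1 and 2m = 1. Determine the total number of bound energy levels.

N = 2

Define the well-strength parameter z₀ = (a/ℏ)√(2mU₀) = 0.825 × √(2·0.5·8.23) = 2.367.
The even/odd transcendental equations gain one root per π/2 in z₀, giving N = 1 + ⌊2z₀/π⌋ = 1 + ⌊1.507⌋ = 2.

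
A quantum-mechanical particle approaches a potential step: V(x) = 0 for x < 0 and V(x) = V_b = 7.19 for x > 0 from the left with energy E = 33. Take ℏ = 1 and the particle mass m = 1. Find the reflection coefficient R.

R = 0.00376

The wavenumbers are k₁ = √(2mE)/ℏ = 8.124 on the left and k₂ = √(2m(E − V_b))/ℏ = 7.185 on the right.
Matching ψ and ψ′ at x = 0 gives r = (k₁ − k₂)/(k₁ + k₂), so R = r² = 0.003765 and T = 1 − R = 0.9962.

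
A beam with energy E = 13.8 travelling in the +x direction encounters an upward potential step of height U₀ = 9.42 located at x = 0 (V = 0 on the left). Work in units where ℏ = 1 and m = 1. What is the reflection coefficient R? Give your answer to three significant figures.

On each side the TISE gives plane waves with k = √(2m(E − V))/ℏ: k₁ = √(2·1·13.8) = 5.254, k₂ = √(2·1·4.38) = 2.960.
Matching ψ and ψ′ at x = 0 gives r = (k₁ − k₂)/(k₁ + k₂), so R = r² = 0.07800 and T = 1 − R = 0.9220.

R = 0.0780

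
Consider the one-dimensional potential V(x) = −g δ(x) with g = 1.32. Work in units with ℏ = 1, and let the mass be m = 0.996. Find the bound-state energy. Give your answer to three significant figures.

For x ≠ 0 the bound state is ψ ∝ e^{−κ|x|}; integrating the TISE across the delta gives the cusp condition 2κ = 2mg/ℏ², so κ = 1.315.
Then E = −ℏ²κ²/(2m) = −mg²/(2ℏ²) = -0.8677.

E = -0.868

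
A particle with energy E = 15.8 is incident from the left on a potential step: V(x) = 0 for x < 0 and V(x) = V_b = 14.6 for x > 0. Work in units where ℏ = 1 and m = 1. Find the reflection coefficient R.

The wavenumbers are k₁ = √(2mE)/ℏ = 5.621 on the left and k₂ = √(2m(E − V_b))/ℏ = 1.549 on the right.
Matching ψ and ψ′ at x = 0 gives r = (k₁ − k₂)/(k₁ + k₂), so R = r² = 0.3225 and T = 1 − R = 0.6775.

R = 0.323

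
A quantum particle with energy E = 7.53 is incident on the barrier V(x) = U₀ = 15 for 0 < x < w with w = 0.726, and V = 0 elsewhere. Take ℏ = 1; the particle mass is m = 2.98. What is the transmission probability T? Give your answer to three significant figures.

T = 0.000248

E < U₀: inside the barrier ψ ∝ e^{±κx} with κ = √(2m(U₀ − E))/ℏ = 6.672.
κw = 4.844, sinh(κw) = 63.50.
The exact tunnelling result is T⁻¹ = 1 + U₀² sinh²(κw) / [4E(U₀ − E)] = 4033, so T = 0.000248.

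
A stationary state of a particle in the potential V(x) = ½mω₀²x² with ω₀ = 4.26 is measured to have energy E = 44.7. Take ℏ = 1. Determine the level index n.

n = 10

Invert E_n = (n + ½)ℏω₀: n = E/ℏω₀ − ½ = 9.993, so n = 10.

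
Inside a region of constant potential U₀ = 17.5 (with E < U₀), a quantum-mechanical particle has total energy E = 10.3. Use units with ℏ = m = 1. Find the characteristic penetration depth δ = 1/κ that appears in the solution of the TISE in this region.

Since E < U₀ the TISE in this region is ψ'' = κ²ψ with κ = √(2m(U₀ − E))/ℏ.
κ = √(2 × 1 × 7.2) = 3.795. The penetration depth is δ = 1/κ = 0.264.

δ = 0.264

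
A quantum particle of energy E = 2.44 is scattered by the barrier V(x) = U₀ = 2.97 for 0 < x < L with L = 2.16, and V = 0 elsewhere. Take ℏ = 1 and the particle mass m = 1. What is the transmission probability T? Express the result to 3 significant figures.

Since E < U₀ the interior solution is evanescent with decay constant κ = √(2m(U₀ − E))/ℏ = 1.030.
κL = 2.224, sinh(κL) = 4.567.
Matching ψ, ψ′ at both faces gives T = [1 + U₀² sinh²(κL) / (4E(U₀ − E))]⁻¹ = 1/36.57 = 0.0273.

T = 0.0273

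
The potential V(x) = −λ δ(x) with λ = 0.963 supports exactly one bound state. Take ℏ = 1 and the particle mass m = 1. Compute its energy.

E = -0.464

The bound state is ψ(x) = √κ e^{−κ|x|}. The derivative jump ψ'(0⁺) − ψ'(0⁻) = −(2mλ/ℏ²)ψ(0) fixes κ = mλ/ℏ² = 0.9630.
Then E = −ℏ²κ²/(2m) = −mλ²/(2ℏ²) = -0.4637.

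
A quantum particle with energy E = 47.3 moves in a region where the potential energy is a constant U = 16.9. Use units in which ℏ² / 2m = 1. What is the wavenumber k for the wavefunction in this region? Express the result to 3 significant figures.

k = 5.51

With E > U the solution is oscillatory, ψ ∝ e^{±ikx} with k = √(2m(E − U))/ℏ.
k = √(2 × 0.5 × 30.4) = 5.514.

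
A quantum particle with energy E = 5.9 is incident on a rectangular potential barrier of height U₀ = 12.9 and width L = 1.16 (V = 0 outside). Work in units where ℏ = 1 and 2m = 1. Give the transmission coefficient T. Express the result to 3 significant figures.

E < U₀: inside the barrier ψ ∝ e^{±κx} with κ = √(2m(U₀ − E))/ℏ = 2.646.
κL = 3.069, sinh(κL) = 10.74.
The exact tunnelling result is T⁻¹ = 1 + U₀² sinh²(κL) / [4E(U₀ − E)] = 117.1, so T = 0.00854.

T = 0.00854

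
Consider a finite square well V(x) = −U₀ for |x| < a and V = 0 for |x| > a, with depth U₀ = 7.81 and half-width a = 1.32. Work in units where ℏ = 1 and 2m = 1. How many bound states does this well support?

The dimensionless depth is z₀ = a√(2mU₀)/ℏ = 1.32 × √(7.810) = 3.689.
A new bound state (alternating even/odd) appears each time z₀ passes a multiple of π/2, so N = ⌊2z₀/π⌋ + 1 = ⌊2.348⌋ + 1 = 3.

N = 3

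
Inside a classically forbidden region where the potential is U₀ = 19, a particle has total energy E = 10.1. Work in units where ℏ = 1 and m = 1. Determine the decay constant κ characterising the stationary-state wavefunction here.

κ = 4.22

Since E < U₀ the TISE in this region is ψ'' = κ²ψ with κ = √(2m(U₀ − E))/ℏ.
κ = √(2 × 1 × 8.9) = 4.219.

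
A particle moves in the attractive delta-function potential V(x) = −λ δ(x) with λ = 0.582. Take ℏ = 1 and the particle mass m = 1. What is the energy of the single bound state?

E = -0.169

For x ≠ 0 the bound state is ψ ∝ e^{−κ|x|}; integrating the TISE across the delta gives the cusp condition 2κ = 2mλ/ℏ², so κ = 0.5820.
Then E = −ℏ²κ²/(2m) = −mλ²/(2ℏ²) = -0.1694.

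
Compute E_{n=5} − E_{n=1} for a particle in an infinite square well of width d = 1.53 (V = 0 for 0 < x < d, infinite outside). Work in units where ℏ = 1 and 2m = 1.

E_n = n²π²ℏ²/(2md²), so ΔE = (5² − 1²) π²ℏ²/(2md²).
ΔE = 24 × π² / (2 × 0.5 × 1.53²) = 101.2.

ΔE = 101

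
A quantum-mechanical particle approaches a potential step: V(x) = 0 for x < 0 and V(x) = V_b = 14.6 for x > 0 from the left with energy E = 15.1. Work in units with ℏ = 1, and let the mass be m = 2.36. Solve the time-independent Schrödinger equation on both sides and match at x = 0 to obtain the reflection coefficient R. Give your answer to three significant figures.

On each side the TISE gives plane waves with k = √(2m(E − V))/ℏ: k₁ = √(2·2.36·15.1) = 8.442, k₂ = √(2·2.36·0.5) = 1.536.
Matching ψ and ψ′ at x = 0 gives r = (k₁ − k₂)/(k₁ + k₂), so R = r² = 0.4790 and T = 1 − R = 0.5210.

R = 0.479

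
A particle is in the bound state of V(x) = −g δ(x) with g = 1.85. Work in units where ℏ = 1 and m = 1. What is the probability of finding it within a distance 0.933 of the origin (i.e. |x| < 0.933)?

The normalised bound state is ψ = √κ e^{−κ|x|} with κ = mg/ℏ² = 1.850.
P(|x| < d) = ∫_{−d}^{d} κ e^{−2κ|x|} dx = 1 − e^{−2κd} = 1 − e^{−3.452} = 0.9683.

P = 0.968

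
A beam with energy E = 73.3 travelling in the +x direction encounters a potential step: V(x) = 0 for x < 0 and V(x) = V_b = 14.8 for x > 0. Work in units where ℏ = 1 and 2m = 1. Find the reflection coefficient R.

R = 0.00317

On each side the TISE gives plane waves with k = √(2m(E − V))/ℏ: k₁ = √(2·½·73.3) = 8.562, k₂ = √(2·½·58.5) = 7.649.
Continuity of ψ and ψ′ at the step yields the reflection amplitude r = (k₁ − k₂)/(k₁ + k₂) = 0.05632; thus R = |r|² = 0.003172, T = 0.9968.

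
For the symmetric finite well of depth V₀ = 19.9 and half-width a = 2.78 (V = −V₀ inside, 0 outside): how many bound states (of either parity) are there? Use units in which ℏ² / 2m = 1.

N = 8

Define the well-strength parameter z₀ = (a/ℏ)√(2mV₀) = 2.78 × √(2·0.5·19.9) = 12.40.
A new bound state (alternating even/odd) appears each time z₀ passes a multiple of π/2, so N = ⌊2z₀/π⌋ + 1 = ⌊7.895⌋ + 1 = 8.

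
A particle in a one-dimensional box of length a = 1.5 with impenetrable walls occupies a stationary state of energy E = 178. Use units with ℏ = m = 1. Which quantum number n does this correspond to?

From E_n = n²π²ℏ²/(2ma²) invert to n = √(2ma²E)/(πℏ).
n = (1.5/π) × √(2 × 1 × 178) = 9.009 → n = 9.

n = 9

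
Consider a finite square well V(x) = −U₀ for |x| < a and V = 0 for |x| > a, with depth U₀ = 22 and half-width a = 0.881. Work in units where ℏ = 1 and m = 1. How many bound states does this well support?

Define the well-strength parameter z₀ = (a/ℏ)√(2mU₀) = 0.881 × √(2·1·22) = 5.844.
The even/odd transcendental equations gain one root per π/2 in z₀, giving N = 1 + ⌊2z₀/π⌋ = 1 + ⌊3.720⌋ = 4.

N = 4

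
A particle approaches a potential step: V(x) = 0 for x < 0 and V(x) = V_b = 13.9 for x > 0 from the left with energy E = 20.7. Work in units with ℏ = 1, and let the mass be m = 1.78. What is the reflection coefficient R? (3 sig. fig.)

The wavenumbers are k₁ = √(2mE)/ℏ = 8.584 on the left and k₂ = √(2m(E − V_b))/ℏ = 4.920 on the right.
Matching ψ and ψ′ at x = 0 gives r = (k₁ − k₂)/(k₁ + k₂), so R = r² = 0.07362 and T = 1 − R = 0.9264.

R = 0.0736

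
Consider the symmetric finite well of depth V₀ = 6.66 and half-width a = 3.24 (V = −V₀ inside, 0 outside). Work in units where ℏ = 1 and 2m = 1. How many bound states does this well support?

The dimensionless depth is z₀ = a√(2mV₀)/ℏ = 3.24 × √(6.660) = 8.361.
The even/odd transcendental equations gain one root per π/2 in z₀, giving N = 1 + ⌊2z₀/π⌋ = 1 + ⌊5.323⌋ = 6.

N = 6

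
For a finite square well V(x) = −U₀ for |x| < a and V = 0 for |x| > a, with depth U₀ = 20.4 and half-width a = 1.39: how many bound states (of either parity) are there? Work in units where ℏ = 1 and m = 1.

Define the well-strength parameter z₀ = (a/ℏ)√(2mU₀) = 1.39 × √(2·1·20.4) = 8.879.
A new bound state (alternating even/odd) appears each time z₀ passes a multiple of π/2, so N = ⌊2z₀/π⌋ + 1 = ⌊5.652⌋ + 1 = 6.

N = 6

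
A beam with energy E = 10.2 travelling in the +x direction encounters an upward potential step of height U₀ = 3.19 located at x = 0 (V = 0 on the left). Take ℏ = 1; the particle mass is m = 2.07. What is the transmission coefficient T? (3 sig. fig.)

On each side the TISE gives plane waves with k = √(2m(E − V))/ℏ: k₁ = √(2·2.07·10.2) = 6.498, k₂ = √(2·2.07·7.01) = 5.387.
Continuity of ψ and ψ′ at the step yields the reflection amplitude r = (k₁ − k₂)/(k₁ + k₂) = 0.09349; thus R = |r|² = 0.008740, T = 0.9913.

T = 0.991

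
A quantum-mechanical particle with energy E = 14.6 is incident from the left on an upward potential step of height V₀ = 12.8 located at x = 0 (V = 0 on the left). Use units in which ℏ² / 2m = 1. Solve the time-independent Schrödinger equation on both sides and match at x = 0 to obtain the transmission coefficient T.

On each side the TISE gives plane waves with k = √(2m(E − V))/ℏ: k₁ = √(2·½·14.6) = 3.821, k₂ = √(2·½·1.8) = 1.342.
Continuity of ψ and ψ′ at the step yields the reflection amplitude r = (k₁ − k₂)/(k₁ + k₂) = 0.4802; thus R = |r|² = 0.2306, T = 0.7694.

T = 0.769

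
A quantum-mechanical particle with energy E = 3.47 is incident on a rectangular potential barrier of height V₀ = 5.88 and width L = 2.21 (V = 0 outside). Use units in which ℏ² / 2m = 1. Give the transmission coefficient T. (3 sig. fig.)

Since E < V₀ the interior solution is evanescent with decay constant κ = √(2m(V₀ − E))/ℏ = 1.552.
κL = 3.431, sinh(κL) = 15.44.
The exact tunnelling result is T⁻¹ = 1 + V₀² sinh²(κL) / [4E(V₀ − E)] = 247.2, so T = 0.00404.

T = 0.00404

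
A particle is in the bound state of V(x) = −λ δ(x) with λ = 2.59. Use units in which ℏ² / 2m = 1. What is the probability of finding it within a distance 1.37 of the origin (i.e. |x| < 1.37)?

P = 0.971

The normalised bound state is ψ = √κ e^{−κ|x|} with κ = mλ/ℏ² = 1.295.
P(|x| < d) = ∫_{−d}^{d} κ e^{−2κ|x|} dx = 1 − e^{−2κd} = 1 − e^{−3.548} = 0.9712.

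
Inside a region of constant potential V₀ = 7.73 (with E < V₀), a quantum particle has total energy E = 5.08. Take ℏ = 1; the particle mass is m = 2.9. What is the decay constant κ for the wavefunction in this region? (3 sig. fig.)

Since E < V₀ the TISE in this region is ψ'' = κ²ψ with κ = √(2m(V₀ − E))/ℏ.
κ = √(2 × 2.9 × 2.65) = 3.920.

κ = 3.92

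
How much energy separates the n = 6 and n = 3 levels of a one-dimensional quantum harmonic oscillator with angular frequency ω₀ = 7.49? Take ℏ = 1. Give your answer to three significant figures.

E_n = ℏω₀(n + ½), so ΔE = (6 − 3) ℏω₀ = 3 × 7.49 = 22.47.

ΔE = 22.5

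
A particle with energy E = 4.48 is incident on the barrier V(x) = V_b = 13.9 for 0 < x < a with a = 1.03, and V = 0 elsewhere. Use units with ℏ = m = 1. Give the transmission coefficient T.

T = 0.000457

E < V_b: inside the barrier ψ ∝ e^{±κx} with κ = √(2m(V_b − E))/ℏ = 4.341.
κa = 4.471, sinh(κa) = 43.70.
The exact tunnelling result is T⁻¹ = 1 + V_b² sinh²(κa) / [4E(V_b − E)] = 2187, so T = 0.000457.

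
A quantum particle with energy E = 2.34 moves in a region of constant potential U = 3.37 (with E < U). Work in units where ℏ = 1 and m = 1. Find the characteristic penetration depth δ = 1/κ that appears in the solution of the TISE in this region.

δ = 0.697

Since E < U the TISE in this region is ψ'' = κ²ψ with κ = √(2m(U − E))/ℏ.
κ = √(2 × 1 × 1.03) = 1.435. The penetration depth is δ = 1/κ = 0.697.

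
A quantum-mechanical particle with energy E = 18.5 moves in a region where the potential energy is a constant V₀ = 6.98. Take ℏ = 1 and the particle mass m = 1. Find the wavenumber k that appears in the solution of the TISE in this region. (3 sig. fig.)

k = 4.80

With E > V₀ the solution is oscillatory, ψ ∝ e^{±ikx} with k = √(2m(E − V₀))/ℏ.
k = √(2 × 1 × 11.52) = 4.800.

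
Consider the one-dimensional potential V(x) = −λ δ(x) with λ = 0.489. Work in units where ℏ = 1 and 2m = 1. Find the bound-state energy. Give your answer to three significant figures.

E = -0.0598

For x ≠ 0 the bound state is ψ ∝ e^{−κ|x|}; integrating the TISE across the delta gives the cusp condition 2κ = 2mλ/ℏ², so κ = 0.2445.
Then E = −ℏ²κ²/(2m) = −mλ²/(2ℏ²) = -0.05978.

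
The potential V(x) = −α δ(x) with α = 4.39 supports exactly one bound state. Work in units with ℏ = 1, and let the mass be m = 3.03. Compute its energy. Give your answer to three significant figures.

For x ≠ 0 the bound state is ψ ∝ e^{−κ|x|}; integrating the TISE across the delta gives the cusp condition 2κ = 2mα/ℏ², so κ = 13.30.
Then E = −ℏ²κ²/(2m) = −mα²/(2ℏ²) = -29.20.

E = -29.2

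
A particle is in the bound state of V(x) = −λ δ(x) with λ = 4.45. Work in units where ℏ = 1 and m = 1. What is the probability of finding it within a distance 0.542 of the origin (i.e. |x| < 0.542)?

The normalised bound state is ψ = √κ e^{−κ|x|} with κ = mλ/ℏ² = 4.450.
P(|x| < d) = ∫_{−d}^{d} κ e^{−2κ|x|} dx = 1 − e^{−2κd} = 1 − e^{−4.824} = 0.9920.

P = 0.992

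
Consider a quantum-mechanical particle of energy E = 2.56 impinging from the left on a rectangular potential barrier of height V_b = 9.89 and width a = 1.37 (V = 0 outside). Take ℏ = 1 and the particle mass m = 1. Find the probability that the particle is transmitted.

T = 0.0000853

Since E < V_b the interior solution is evanescent with decay constant κ = √(2m(V_b − E))/ℏ = 3.829.
κa = 5.246, sinh(κa) = 94.85.
Matching ψ, ψ′ at both faces gives T = [1 + V_b² sinh²(κa) / (4E(V_b − E))]⁻¹ = 1/11730 = 0.0000853.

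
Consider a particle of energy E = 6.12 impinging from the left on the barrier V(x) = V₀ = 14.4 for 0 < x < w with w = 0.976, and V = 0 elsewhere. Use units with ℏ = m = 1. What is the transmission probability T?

T = 0.00139

Since E < V₀ the interior solution is evanescent with decay constant κ = √(2m(V₀ − E))/ℏ = 4.069.
κw = 3.972, sinh(κw) = 26.53.
The exact tunnelling result is T⁻¹ = 1 + V₀² sinh²(κw) / [4E(V₀ − E)] = 721.0, so T = 0.00139.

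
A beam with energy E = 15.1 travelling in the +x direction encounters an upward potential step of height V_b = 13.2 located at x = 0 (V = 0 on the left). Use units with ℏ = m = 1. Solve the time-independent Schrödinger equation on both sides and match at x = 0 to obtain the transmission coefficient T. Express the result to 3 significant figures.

The wavenumbers are k₁ = √(2mE)/ℏ = 5.495 on the left and k₂ = √(2m(E − V_b))/ℏ = 1.949 on the right.
Matching ψ and ψ′ at x = 0 gives r = (k₁ − k₂)/(k₁ + k₂), so R = r² = 0.2269 and T = 1 − R = 0.7731.

T = 0.773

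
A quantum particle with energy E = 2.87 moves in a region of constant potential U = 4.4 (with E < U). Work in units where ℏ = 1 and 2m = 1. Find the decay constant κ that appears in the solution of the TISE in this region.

Since E < U the TISE in this region is ψ'' = κ²ψ with κ = √(2m(U − E))/ℏ.
κ = √(2 × 0.5 × 1.53) = 1.237.

κ = 1.24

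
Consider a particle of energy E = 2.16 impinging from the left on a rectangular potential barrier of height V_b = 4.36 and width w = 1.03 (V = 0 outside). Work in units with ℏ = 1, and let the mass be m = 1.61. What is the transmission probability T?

E < V_b: inside the barrier ψ ∝ e^{±κx} with κ = √(2m(V_b − E))/ℏ = 2.662.
κw = 2.741, sinh(κw) = 7.722.
Matching ψ, ψ′ at both faces gives T = [1 + V_b² sinh²(κw) / (4E(V_b − E))]⁻¹ = 1/60.64 = 0.0165.

T = 0.0165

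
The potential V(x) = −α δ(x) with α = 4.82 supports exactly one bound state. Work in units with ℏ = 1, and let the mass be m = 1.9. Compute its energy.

E = -22.1

For x ≠ 0 the bound state is ψ ∝ e^{−κ|x|}; integrating the TISE across the delta gives the cusp condition 2κ = 2mα/ℏ², so κ = 9.158.
Then E = −ℏ²κ²/(2m) = −mα²/(2ℏ²) = -22.07.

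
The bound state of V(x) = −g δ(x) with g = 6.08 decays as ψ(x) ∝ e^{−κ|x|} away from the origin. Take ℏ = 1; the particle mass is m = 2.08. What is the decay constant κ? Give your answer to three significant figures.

Integrating the TISE across x = 0 gives the cusp condition ψ'(0⁺) − ψ'(0⁻) = −(2mg/ℏ²)ψ(0).
With ψ ∝ e^{−κ|x|} this yields −2κ = −2mg/ℏ², so κ = mg/ℏ² = 12.65.

κ = 12.6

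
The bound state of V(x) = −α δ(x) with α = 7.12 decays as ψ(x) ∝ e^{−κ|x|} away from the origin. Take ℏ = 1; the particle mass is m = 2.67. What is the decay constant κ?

κ = 19.0

Integrate −(ℏ²/2m)ψ'' − αδ(x)ψ = Eψ from −ε to +ε: the ψ'' term gives ψ'(0⁺) − ψ'(0⁻) and the δ term gives −(2mα/ℏ²)ψ(0).
With ψ ∝ e^{−κ|x|} this yields −2κ = −2mα/ℏ², so κ = mα/ℏ² = 19.01.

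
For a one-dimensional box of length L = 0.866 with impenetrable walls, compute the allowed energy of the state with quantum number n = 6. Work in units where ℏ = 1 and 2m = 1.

E = 474

Requiring ψ(0) = ψ(L) = 0 quantises k = nπ/L, hence E_n = ℏ²k²/2m = n²π²ℏ²/(2mL²).
E_6 = 6² × π² / (2 × 0.5 × 0.866²) = 473.8.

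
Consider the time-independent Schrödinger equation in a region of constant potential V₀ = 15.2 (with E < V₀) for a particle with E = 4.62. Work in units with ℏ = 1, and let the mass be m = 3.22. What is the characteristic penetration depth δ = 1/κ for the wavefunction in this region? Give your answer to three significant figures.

δ = 0.121

Since E < V₀ the TISE in this region is ψ'' = κ²ψ with κ = √(2m(V₀ − E))/ℏ.
κ = √(2 × 3.22 × 10.58) = 8.254. The penetration depth is δ = 1/κ = 0.121.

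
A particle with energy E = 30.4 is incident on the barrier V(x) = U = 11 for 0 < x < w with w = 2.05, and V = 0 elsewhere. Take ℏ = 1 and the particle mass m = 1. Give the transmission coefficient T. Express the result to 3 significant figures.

T = 0.998

Above the barrier the interior wavenumber is k₂ = √(2m(E − U))/ℏ = 6.229, giving phase k₂w = 12.77.
T = [1 + U² sin²(k₂w) / (4E(E − U))]⁻¹ = 1/1.002 = 0.998.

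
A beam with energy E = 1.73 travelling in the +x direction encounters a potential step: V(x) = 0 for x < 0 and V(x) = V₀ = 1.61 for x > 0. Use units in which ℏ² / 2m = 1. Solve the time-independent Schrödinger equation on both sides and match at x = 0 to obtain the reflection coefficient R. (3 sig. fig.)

R = 0.340

The wavenumbers are k₁ = √(2mE)/ℏ = 1.315 on the left and k₂ = √(2m(E − V₀))/ℏ = 0.3464 on the right.
Matching ψ and ψ′ at x = 0 gives r = (k₁ − k₂)/(k₁ + k₂), so R = r² = 0.3400 and T = 1 − R = 0.6600.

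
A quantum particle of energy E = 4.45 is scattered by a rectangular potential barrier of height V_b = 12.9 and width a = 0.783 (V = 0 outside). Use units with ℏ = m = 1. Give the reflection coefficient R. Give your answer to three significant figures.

Since E < V_b the interior solution is evanescent with decay constant κ = √(2m(V_b − E))/ℏ = 4.111.
κa = 3.219, sinh(κa) = 12.48.
The exact tunnelling result is T⁻¹ = 1 + V_b² sinh²(κa) / [4E(V_b − E)] = 173.3, so T = 0.00577.
R = 1 − T = 0.994.

R = 0.994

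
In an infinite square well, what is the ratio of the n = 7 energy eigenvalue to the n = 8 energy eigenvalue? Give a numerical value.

0.765625

E_n = n²π²ℏ²/(2mL²) so the ratio is n₂²/n₁² = 49/64 = 0.765625.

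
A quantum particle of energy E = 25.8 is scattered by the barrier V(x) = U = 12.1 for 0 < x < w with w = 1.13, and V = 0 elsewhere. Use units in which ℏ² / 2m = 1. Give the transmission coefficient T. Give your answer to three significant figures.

Above the barrier the interior wavenumber is k₂ = √(2m(E − U))/ℏ = 3.701, giving phase k₂w = 4.183.
T = [1 + U² sin²(k₂w) / (4E(E − U))]⁻¹ = 1/1.077 = 0.928.

T = 0.928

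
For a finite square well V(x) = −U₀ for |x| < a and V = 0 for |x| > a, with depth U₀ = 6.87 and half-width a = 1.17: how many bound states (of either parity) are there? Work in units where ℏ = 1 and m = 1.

The dimensionless depth is z₀ = a√(2mU₀)/ℏ = 1.17 × √(13.74) = 4.337.
A new bound state (alternating even/odd) appears each time z₀ passes a multiple of π/2, so N = ⌊2z₀/π⌋ + 1 = ⌊2.761⌋ + 1 = 3.

N = 3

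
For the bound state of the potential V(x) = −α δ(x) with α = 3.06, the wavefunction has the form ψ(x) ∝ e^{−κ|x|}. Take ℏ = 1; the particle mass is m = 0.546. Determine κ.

Integrating the TISE across x = 0 gives the cusp condition ψ'(0⁺) − ψ'(0⁻) = −(2mα/ℏ²)ψ(0).
With ψ ∝ e^{−κ|x|} this yields −2κ = −2mα/ℏ², so κ = mα/ℏ² = 1.671.

κ = 1.67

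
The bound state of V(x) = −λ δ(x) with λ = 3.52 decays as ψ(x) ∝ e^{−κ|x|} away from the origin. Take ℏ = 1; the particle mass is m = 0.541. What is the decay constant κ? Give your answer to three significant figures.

κ = 1.90

Integrating the TISE across x = 0 gives the cusp condition ψ'(0⁺) − ψ'(0⁻) = −(2mλ/ℏ²)ψ(0).
With ψ ∝ e^{−κ|x|} this yields −2κ = −2mλ/ℏ², so κ = mλ/ℏ² = 1.904.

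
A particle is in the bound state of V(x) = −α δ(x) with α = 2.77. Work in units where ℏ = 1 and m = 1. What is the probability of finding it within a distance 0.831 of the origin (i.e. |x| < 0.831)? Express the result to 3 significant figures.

P = 0.990

The normalised bound state is ψ = √κ e^{−κ|x|} with κ = mα/ℏ² = 2.770.
P(|x| < d) = ∫_{−d}^{d} κ e^{−2κ|x|} dx = 1 − e^{−2κd} = 1 − e^{−4.604} = 0.9900.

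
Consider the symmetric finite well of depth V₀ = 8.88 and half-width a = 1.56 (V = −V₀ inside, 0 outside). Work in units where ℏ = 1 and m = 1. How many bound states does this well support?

N = 5

Define the well-strength parameter z₀ = (a/ℏ)√(2mV₀) = 1.56 × √(2·1·8.88) = 6.574.
The even/odd transcendental equations gain one root per π/2 in z₀, giving N = 1 + ⌊2z₀/π⌋ = 1 + ⌊4.185⌋ = 5.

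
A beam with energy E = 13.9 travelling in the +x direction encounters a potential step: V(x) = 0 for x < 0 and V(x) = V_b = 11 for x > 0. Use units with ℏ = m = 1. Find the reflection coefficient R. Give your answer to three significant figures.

On each side the TISE gives plane waves with k = √(2m(E − V))/ℏ: k₁ = √(2·1·13.9) = 5.273, k₂ = √(2·1·2.9) = 2.408.
Continuity of ψ and ψ′ at the step yields the reflection amplitude r = (k₁ − k₂)/(k₁ + k₂) = 0.3729; thus R = |r|² = 0.1391, T = 0.8609.

R = 0.139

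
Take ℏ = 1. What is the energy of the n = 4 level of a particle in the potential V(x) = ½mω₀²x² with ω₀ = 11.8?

Using E_n = (n + ½)ℏω₀: E_4 = 4.5 × 11.8 = 53.10.

E = 53.1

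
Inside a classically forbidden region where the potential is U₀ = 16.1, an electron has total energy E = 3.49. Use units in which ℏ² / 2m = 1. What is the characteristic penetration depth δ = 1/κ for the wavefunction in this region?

δ = 0.282

Since E < U₀ the TISE in this region is ψ'' = κ²ψ with κ = √(2m(U₀ − E))/ℏ.
κ = √(2 × 0.5 × 12.61) = 3.551. The penetration depth is δ = 1/κ = 0.282.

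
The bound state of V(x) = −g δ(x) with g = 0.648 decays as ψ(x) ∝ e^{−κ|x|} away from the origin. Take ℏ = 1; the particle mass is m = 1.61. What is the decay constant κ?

Integrating the TISE across x = 0 gives the cusp condition ψ'(0⁺) − ψ'(0⁻) = −(2mg/ℏ²)ψ(0).
With ψ ∝ e^{−κ|x|} this yields −2κ = −2mg/ℏ², so κ = mg/ℏ² = 1.043.

κ = 1.04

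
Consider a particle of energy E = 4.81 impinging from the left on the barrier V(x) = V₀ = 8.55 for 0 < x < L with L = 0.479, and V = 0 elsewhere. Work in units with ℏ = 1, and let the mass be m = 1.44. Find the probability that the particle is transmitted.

T = 0.156

E < V₀: inside the barrier ψ ∝ e^{±κx} with κ = √(2m(V₀ − E))/ℏ = 3.282.
κL = 1.572, sinh(κL) = 2.304.
The exact tunnelling result is T⁻¹ = 1 + V₀² sinh²(κL) / [4E(V₀ − E)] = 6.395, so T = 0.156.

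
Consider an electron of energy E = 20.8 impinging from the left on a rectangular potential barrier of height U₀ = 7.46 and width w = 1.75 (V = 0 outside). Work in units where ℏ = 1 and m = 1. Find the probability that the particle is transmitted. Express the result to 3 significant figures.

E > U₀: inside the barrier k₂ = √(2m(E − U₀))/ℏ = 5.165, k₂w = 9.039.
T = [1 + U₀² sin²(k₂w) / (4E(E − U₀))]⁻¹ = 1/1.007 = 0.993.

T = 0.993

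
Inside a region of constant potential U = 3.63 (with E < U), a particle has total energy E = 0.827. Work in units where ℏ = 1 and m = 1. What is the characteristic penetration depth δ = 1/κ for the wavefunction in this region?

Since E < U the TISE in this region is ψ'' = κ²ψ with κ = √(2m(U − E))/ℏ.
κ = √(2 × 1 × 2.803) = 2.368. The penetration depth is δ = 1/κ = 0.422.

δ = 0.422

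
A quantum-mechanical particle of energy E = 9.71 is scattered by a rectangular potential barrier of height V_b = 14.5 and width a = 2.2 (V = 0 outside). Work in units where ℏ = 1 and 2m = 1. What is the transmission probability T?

E < V_b: inside the barrier ψ ∝ e^{±κx} with κ = √(2m(V_b − E))/ℏ = 2.189.
κa = 4.815, sinh(κa) = 61.67.
Matching ψ, ψ′ at both faces gives T = [1 + V_b² sinh²(κa) / (4E(V_b − E))]⁻¹ = 1/4298 = 0.000233.

T = 0.000233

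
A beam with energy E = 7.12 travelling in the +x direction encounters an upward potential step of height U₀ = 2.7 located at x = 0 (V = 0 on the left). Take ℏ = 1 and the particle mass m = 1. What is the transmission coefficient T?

T = 0.986

The wavenumbers are k₁ = √(2mE)/ℏ = 3.774 on the left and k₂ = √(2m(E − U₀))/ℏ = 2.973 on the right.
Matching ψ and ψ′ at x = 0 gives r = (k₁ − k₂)/(k₁ + k₂), so R = r² = 0.01407 and T = 1 − R = 0.9859.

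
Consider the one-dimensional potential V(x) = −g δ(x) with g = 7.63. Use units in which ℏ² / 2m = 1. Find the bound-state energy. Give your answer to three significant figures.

E = -14.6

The bound state is ψ(x) = √κ e^{−κ|x|}. The derivative jump ψ'(0⁺) − ψ'(0⁻) = −(2mg/ℏ²)ψ(0) fixes κ = mg/ℏ² = 3.815.
Then E = −ℏ²κ²/(2m) = −mg²/(2ℏ²) = -14.55.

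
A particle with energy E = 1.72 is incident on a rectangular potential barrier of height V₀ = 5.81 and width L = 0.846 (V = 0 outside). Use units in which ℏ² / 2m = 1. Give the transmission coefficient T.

T = 0.104

Since E < V₀ the interior solution is evanescent with decay constant κ = √(2m(V₀ − E))/ℏ = 2.022.
κL = 1.711, sinh(κL) = 2.677.
The exact tunnelling result is T⁻¹ = 1 + V₀² sinh²(κL) / [4E(V₀ − E)] = 9.595, so T = 0.104.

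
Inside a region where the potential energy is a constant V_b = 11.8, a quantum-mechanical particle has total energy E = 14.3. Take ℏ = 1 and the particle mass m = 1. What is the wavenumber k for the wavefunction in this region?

k = 2.24

With E > V_b the solution is oscillatory, ψ ∝ e^{±ikx} with k = √(2m(E − V_b))/ℏ.
k = √(2 × 1 × 2.5) = 2.236.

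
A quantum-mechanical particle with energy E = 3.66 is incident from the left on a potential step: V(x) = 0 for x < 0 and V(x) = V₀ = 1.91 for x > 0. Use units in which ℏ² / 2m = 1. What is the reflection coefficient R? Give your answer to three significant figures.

On each side the TISE gives plane waves with k = √(2m(E − V))/ℏ: k₁ = √(2·½·3.66) = 1.913, k₂ = √(2·½·1.75) = 1.323.
Matching ψ and ψ′ at x = 0 gives r = (k₁ − k₂)/(k₁ + k₂), so R = r² = 0.03327 and T = 1 − R = 0.9667.

R = 0.0333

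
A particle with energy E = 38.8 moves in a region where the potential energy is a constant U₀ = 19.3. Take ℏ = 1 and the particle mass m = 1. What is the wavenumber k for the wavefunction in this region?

With E > U₀ the solution is oscillatory, ψ ∝ e^{±ikx} with k = √(2m(E − U₀))/ℏ.
k = √(2 × 1 × 19.5) = 6.245.

k = 6.24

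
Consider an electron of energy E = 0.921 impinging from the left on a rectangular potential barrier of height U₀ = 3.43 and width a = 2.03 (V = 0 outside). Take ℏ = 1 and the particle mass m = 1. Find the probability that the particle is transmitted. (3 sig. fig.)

T = 0.000353

Since E < U₀ the interior solution is evanescent with decay constant κ = √(2m(U₀ − E))/ℏ = 2.240.
κa = 4.547, sinh(κa) = 47.19.
The exact tunnelling result is T⁻¹ = 1 + U₀² sinh²(κa) / [4E(U₀ − E)] = 2835, so T = 0.000353.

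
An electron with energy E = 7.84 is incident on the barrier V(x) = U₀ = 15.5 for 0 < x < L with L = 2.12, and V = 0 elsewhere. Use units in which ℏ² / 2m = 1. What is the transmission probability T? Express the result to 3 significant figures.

Since E < U₀ the interior solution is evanescent with decay constant κ = √(2m(U₀ − E))/ℏ = 2.768.
κL = 5.867, sinh(κL) = 176.7.
Matching ψ, ψ′ at both faces gives T = [1 + U₀² sinh²(κL) / (4E(U₀ − E))]⁻¹ = 1/31220 = 0.0000320.

T = 0.0000320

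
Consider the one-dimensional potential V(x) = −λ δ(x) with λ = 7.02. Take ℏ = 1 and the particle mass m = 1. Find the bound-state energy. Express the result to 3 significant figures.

For x ≠ 0 the bound state is ψ ∝ e^{−κ|x|}; integrating the TISE across the delta gives the cusp condition 2κ = 2mλ/ℏ², so κ = 7.020.
Then E = −ℏ²κ²/(2m) = −mλ²/(2ℏ²) = -24.64.

E = -24.6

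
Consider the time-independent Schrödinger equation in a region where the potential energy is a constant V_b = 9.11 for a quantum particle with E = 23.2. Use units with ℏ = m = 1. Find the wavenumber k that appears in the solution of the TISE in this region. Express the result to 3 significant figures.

k = 5.31

With E > V_b the solution is oscillatory, ψ ∝ e^{±ikx} with k = √(2m(E − V_b))/ℏ.
k = √(2 × 1 × 14.09) = 5.308.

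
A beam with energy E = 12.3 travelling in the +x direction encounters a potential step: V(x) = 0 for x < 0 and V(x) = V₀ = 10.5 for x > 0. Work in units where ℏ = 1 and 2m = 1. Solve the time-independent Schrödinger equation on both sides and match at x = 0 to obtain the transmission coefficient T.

T = 0.801

On each side the TISE gives plane waves with k = √(2m(E − V))/ℏ: k₁ = √(2·½·12.3) = 3.507, k₂ = √(2·½·1.8) = 1.342.
Continuity of ψ and ψ′ at the step yields the reflection amplitude r = (k₁ − k₂)/(k₁ + k₂) = 0.4466; thus R = |r|² = 0.1995, T = 0.8005.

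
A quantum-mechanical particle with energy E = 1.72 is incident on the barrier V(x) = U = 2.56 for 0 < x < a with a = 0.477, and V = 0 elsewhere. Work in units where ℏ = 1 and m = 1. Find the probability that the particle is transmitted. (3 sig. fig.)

Since E < U the interior solution is evanescent with decay constant κ = √(2m(U − E))/ℏ = 1.296.
κa = 0.6183, sinh(κa) = 0.6584.
Matching ψ, ψ′ at both faces gives T = [1 + U² sinh²(κa) / (4E(U − E))]⁻¹ = 1/1.492 = 0.670.

T = 0.670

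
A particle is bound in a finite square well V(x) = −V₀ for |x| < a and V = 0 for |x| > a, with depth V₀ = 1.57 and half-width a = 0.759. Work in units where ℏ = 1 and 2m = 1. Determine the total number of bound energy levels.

N = 1

The dimensionless depth is z₀ = a√(2mV₀)/ℏ = 0.759 × √(1.570) = 0.9510.
The even/odd transcendental equations gain one root per π/2 in z₀, giving N = 1 + ⌊2z₀/π⌋ = 1 + ⌊0.6054⌋ = 1.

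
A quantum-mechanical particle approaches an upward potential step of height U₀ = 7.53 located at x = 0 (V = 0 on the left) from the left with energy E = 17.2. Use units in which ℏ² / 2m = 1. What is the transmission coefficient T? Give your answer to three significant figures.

T = 0.980

The wavenumbers are k₁ = √(2mE)/ℏ = 4.147 on the left and k₂ = √(2m(E − U₀))/ℏ = 3.110 on the right.
Matching ψ and ψ′ at x = 0 gives r = (k₁ − k₂)/(k₁ + k₂), so R = r² = 0.02044 and T = 1 − R = 0.9796.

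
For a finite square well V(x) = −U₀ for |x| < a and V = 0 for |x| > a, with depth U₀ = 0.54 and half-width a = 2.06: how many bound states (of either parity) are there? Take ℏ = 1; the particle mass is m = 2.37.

N = 3

Define the well-strength parameter z₀ = (a/ℏ)√(2mU₀) = 2.06 × √(2·2.37·0.54) = 3.296.
The even/odd transcendental equations gain one root per π/2 in z₀, giving N = 1 + ⌊2z₀/π⌋ = 1 + ⌊2.098⌋ = 3.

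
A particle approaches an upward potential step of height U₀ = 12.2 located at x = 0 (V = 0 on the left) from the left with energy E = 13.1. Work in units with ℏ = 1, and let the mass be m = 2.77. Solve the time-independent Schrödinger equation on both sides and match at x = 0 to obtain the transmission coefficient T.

T = 0.658

The wavenumbers are k₁ = √(2mE)/ℏ = 8.519 on the left and k₂ = √(2m(E − U₀))/ℏ = 2.233 on the right.
Matching ψ and ψ′ at x = 0 gives r = (k₁ − k₂)/(k₁ + k₂), so R = r² = 0.3418 and T = 1 − R = 0.6582.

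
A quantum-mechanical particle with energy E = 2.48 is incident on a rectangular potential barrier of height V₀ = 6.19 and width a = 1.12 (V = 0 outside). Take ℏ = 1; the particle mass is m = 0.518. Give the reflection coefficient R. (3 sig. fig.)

R = 0.953

Since E < V₀ the interior solution is evanescent with decay constant κ = √(2m(V₀ − E))/ℏ = 1.960.
κa = 2.196, sinh(κa) = 4.438.
Matching ψ, ψ′ at both faces gives T = [1 + V₀² sinh²(κa) / (4E(V₀ − E))]⁻¹ = 1/21.50 = 0.0465.
R = 1 − T = 0.953.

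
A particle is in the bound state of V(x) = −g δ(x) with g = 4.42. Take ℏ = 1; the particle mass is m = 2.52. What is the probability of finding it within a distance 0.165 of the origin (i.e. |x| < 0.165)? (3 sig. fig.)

The normalised bound state is ψ = √κ e^{−κ|x|} with κ = mg/ℏ² = 11.14.
P(|x| < d) = ∫_{−d}^{d} κ e^{−2κ|x|} dx = 1 − e^{−2κd} = 1 − e^{−3.676} = 0.9747.

P = 0.975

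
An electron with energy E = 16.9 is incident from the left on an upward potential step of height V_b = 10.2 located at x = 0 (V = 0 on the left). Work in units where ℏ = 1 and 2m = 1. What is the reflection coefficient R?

R = 0.0516

On each side the TISE gives plane waves with k = √(2m(E − V))/ℏ: k₁ = √(2·½·16.9) = 4.111, k₂ = √(2·½·6.7) = 2.588.
Matching ψ and ψ′ at x = 0 gives r = (k₁ − k₂)/(k₁ + k₂), so R = r² = 0.05165 and T = 1 − R = 0.9484.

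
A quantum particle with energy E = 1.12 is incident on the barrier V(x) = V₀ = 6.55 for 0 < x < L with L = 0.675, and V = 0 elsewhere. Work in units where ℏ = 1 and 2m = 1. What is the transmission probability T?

Since E < V₀ the interior solution is evanescent with decay constant κ = √(2m(V₀ − E))/ℏ = 2.330.
κL = 1.573, sinh(κL) = 2.307.
The exact tunnelling result is T⁻¹ = 1 + V₀² sinh²(κL) / [4E(V₀ − E)] = 10.38, so T = 0.0963.

T = 0.0963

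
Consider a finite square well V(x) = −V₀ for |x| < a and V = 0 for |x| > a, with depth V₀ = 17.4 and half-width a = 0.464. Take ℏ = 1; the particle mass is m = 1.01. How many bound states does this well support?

N = 2

Define the well-strength parameter z₀ = (a/ℏ)√(2mV₀) = 0.464 × √(2·1.01·17.4) = 2.751.
The even/odd transcendental equations gain one root per π/2 in z₀, giving N = 1 + ⌊2z₀/π⌋ = 1 + ⌊1.751⌋ = 2.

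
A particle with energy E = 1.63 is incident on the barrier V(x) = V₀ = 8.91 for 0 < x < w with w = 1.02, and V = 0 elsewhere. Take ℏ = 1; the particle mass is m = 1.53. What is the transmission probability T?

T = 0.000157

E < V₀: inside the barrier ψ ∝ e^{±κx} with κ = √(2m(V₀ − E))/ℏ = 4.720.
κw = 4.814, sinh(κw) = 61.62.
Matching ψ, ψ′ at both faces gives T = [1 + V₀² sinh²(κw) / (4E(V₀ − E))]⁻¹ = 1/6352 = 0.000157.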